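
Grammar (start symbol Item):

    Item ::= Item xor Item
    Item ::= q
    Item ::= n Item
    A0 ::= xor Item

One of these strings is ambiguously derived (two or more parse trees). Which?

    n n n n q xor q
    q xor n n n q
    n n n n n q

n n n n q xor q: 5 trees
q xor n n n q: 1 tree
n n n n n q: 1 tree

n n n n q xor q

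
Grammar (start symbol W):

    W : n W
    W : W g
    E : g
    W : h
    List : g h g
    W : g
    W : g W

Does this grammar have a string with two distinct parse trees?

Witness: g g

Derivation 1: W ⇒ W g ⇒ g g
Derivation 2: W ⇒ g W ⇒ g g

Two distinct leftmost derivations for the same string.

Ambiguous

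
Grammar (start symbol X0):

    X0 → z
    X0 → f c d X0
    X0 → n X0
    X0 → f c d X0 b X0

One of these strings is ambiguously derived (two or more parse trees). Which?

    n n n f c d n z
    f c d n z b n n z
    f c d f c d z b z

n n n f c d n z: 1 tree
f c d n z b n n z: 1 tree
f c d f c d z b z: 2 trees

f c d f c d z b z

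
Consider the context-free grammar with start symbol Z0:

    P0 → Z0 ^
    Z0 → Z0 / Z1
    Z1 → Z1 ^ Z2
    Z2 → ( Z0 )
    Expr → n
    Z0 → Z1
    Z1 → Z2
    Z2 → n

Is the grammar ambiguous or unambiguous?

Only Z0, Z1, Z2 are reachable from Z0; ignoring the rest: The grammar is stratified — Z0 handles '/' (left-recursive), Z1 handles '^', Z2 atoms. Each operator has a fixed associativity and precedence level, so every string has one parse.

Unambiguous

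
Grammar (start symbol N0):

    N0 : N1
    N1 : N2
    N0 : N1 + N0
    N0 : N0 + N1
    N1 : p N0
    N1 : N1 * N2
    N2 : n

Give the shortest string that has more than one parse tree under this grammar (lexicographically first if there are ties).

length 1: no string has ≥2 trees
length 2: no string has ≥2 trees
length 3: n + n has 2 parse trees

Two derivations of n + n:
  N0 ⇒ N1 + N0 ⇒ N2 + N0 ⇒ n + N0 ⇒ n + N1 ⇒ n + N2 ⇒ n + n
  N0 ⇒ N0 + N1 ⇒ N1 + N1 ⇒ N2 + N1 ⇒ n + N1 ⇒ n + N2 ⇒ n + n

n + n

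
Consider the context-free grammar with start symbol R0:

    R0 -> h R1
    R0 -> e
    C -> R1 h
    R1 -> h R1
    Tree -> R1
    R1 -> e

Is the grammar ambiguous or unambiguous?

Only R0, R1 are reachable from R0; ignoring the rest: Restricted to the reachable nonterminals, every rule has the form A → t or A → t B, and no two rules for the same A share a first terminal. The grammar encodes a DFA — one run per string.

Unambiguous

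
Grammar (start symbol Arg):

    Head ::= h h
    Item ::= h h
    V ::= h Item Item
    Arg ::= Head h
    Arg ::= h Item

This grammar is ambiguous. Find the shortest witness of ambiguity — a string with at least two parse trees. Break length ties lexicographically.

h h h

length 3: h h h has 2 parse trees

Two derivations of h h h:
  Arg ⇒ Head h ⇒ h h h
  Arg ⇒ h Item ⇒ h h h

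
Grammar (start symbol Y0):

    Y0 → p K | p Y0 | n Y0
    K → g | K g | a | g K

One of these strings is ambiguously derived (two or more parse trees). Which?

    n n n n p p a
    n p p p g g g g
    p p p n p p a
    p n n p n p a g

n p p p g g g g

n n n n p p a: 1 tree
n p p p g g g g: 8 trees
p p p n p p a: 1 tree
p n n p n p a g: 1 tree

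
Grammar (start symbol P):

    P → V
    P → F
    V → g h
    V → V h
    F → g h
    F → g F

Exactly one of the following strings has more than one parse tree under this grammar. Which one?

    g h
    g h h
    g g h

g h: 2 trees
g h h: 1 tree
g g h: 1 tree

g h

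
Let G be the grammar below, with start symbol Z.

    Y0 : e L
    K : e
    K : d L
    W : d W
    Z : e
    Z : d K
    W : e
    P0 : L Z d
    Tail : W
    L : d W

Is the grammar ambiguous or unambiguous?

(Tail, P0, Y0 are unreachable from Z, so their rules don't affect L(Z).) The reachable rules are right-linear with at most one rule per (nonterminal, next-terminal) pair. Each input token forces the next rule, so parsing is deterministic.

Unambiguous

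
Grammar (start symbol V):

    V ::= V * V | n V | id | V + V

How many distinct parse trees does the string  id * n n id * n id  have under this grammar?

Parse trees for id * n n id * n id:
  [V [V id] * [V [V n [V n [V id]]] * [V n [V id]]]]
  [V [V id] * [V n [V [V n [V id]] * [V n [V id]]]]]
  [V [V id] * [V n [V n [V [V id] * [V n [V id]]]]]]
  [V [V [V id] * [V n [V n [V id]]]] * [V n [V id]]]

4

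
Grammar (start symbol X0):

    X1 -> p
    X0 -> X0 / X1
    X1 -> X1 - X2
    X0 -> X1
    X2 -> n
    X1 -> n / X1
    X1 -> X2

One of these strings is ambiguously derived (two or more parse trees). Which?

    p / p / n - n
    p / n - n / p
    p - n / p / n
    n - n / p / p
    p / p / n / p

p / p / n / p

p / p / n - n: 1 tree
p / n - n / p: 1 tree
p - n / p / n: 1 tree
n - n / p / p: 1 tree
p / p / n / p: 2 trees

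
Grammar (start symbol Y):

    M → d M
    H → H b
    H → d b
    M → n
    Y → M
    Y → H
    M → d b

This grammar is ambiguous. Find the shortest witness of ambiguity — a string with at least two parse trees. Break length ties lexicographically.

d b

length 1: no string has ≥2 trees
length 2: d b has 2 parse trees

Two derivations of d b:
  Y ⇒ M ⇒ d b
  Y ⇒ H ⇒ d b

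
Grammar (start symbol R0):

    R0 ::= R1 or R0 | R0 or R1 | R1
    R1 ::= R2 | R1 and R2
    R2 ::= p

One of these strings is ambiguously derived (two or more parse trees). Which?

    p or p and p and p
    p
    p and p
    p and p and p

p or p and p and p

p or p and p and p: 2 trees
p: 1 tree
p and p: 1 tree
p and p and p: 1 tree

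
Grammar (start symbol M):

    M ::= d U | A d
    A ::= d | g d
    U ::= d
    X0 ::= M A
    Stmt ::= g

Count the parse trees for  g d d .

Parse trees for g d d:
  [M [A g d] d]

1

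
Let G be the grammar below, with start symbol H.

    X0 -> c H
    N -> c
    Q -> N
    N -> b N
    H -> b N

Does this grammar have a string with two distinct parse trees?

Only H, N are reachable from H; ignoring the rest: The reachable rules are right-linear with at most one rule per (nonterminal, next-terminal) pair. Each input token forces the next rule, so parsing is deterministic.

Unambiguous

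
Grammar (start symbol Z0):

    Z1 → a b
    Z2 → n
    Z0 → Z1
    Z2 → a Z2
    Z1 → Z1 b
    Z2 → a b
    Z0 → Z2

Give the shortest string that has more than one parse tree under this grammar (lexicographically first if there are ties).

a b

length 1: no string has ≥2 trees
length 2: a b has 2 parse trees

Two derivations of a b:
  Z0 ⇒ Z1 ⇒ a b
  Z0 ⇒ Z2 ⇒ a b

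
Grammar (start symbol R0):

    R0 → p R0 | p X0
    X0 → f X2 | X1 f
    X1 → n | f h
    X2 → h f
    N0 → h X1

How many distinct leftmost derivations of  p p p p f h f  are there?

2

Parse trees for p p p p f h f:
  [R0 p [R0 p [R0 p [R0 p [X0 f [X2 h f]]]]]]
  [R0 p [R0 p [R0 p [R0 p [X0 [X1 f h] f]]]]]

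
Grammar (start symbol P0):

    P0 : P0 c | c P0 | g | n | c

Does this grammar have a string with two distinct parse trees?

Witness: c c

Derivation 1: P0 ⇒ P0 c ⇒ c c
Derivation 2: P0 ⇒ c P0 ⇒ c c

Two distinct leftmost derivations for the same string.

Ambiguous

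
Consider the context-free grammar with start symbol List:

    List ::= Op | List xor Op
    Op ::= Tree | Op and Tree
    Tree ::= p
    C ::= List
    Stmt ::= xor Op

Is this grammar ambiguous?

Only List, Op, Tree are reachable from List; ignoring the rest: List → List xor Op | Op  ;  Op → Op and Tree | Tree  — a left-associative chain with Tree at the bottom. Each string factors uniquely by precedence.

Unambiguous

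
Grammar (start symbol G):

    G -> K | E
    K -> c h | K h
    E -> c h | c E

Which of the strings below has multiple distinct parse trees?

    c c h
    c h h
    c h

c h

c c h: 1 tree
c h h: 1 tree
c h: 2 trees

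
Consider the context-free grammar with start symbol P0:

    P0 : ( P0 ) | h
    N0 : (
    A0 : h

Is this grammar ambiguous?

Only P0 is reachable from P0; ignoring the rest: L(P0) is { openⁿ atom closeⁿ : n ≥ 0 }. The bracket depth fixes n, and the derivation is forced at every step.

Unambiguous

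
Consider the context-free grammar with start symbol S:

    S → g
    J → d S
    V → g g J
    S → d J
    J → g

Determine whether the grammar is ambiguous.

Unambiguous

Only S, J are reachable from S; ignoring the rest: The reachable rules are right-linear with at most one rule per (nonterminal, next-terminal) pair. Each input token forces the next rule, so parsing is deterministic.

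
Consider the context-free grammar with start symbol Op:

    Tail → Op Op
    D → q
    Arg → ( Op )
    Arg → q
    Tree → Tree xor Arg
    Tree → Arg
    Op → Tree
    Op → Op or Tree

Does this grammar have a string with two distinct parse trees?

Unambiguous

Only Op, Tree, Arg are reachable from Op; ignoring the rest: Op → Op or Tree | Tree  ;  Tree → Tree xor Arg | Arg  — a left-associative chain with Arg at the bottom. Each string factors uniquely by precedence.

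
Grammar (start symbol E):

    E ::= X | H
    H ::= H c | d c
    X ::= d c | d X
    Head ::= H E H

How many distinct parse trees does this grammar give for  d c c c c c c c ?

Parse trees for d c c c c c c c:
  [E [H [H [H [H [H [H [H d c] c] c] c] c] c] c]]

1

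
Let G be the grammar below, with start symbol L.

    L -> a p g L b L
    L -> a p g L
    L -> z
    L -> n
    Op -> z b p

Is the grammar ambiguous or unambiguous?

Ambiguous

Witness: a p g a p g n b n

Derivation 1: L ⇒ a p g L b L ⇒ a p g a p g L b L ⇒ a p g a p g n b L ⇒ a p g a p g n b n
Derivation 2: L ⇒ a p g L ⇒ a p g a p g L b L ⇒ a p g a p g n b L ⇒ a p g a p g n b n

Two distinct leftmost derivations for the same string.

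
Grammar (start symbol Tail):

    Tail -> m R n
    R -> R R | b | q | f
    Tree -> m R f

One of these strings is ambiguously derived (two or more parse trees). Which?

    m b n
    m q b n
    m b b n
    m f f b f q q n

m f f b f q q n

m b n: 1 tree
m q b n: 1 tree
m b b n: 1 tree
m f f b f q q n: 42 trees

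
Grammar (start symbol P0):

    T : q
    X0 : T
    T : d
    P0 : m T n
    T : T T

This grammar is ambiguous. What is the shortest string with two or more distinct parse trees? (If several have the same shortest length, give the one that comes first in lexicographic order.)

length 3: no string has ≥2 trees
length 4: no string has ≥2 trees
length 5: m d d d n has 2 parse trees

Two derivations of m d d d n:
  P0 ⇒ m T n ⇒ m T T n ⇒ m d T n ⇒ m d T T n ⇒ m d d T n ⇒ m d d d n
  P0 ⇒ m T n ⇒ m T T n ⇒ m T T T n ⇒ m d T T n ⇒ m d d T n ⇒ m d d d n

m d d d n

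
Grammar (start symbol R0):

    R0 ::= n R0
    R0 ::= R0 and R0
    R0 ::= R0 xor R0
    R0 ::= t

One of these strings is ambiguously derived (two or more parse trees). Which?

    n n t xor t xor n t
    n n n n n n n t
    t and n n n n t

n n t xor t xor n t: 9 trees
n n n n n n n t: 1 tree
t and n n n n t: 1 tree

n n t xor t xor n t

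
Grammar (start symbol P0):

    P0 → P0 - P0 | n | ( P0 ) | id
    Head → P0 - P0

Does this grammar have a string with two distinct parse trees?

Witness: id - id - id

Derivation 1: P0 ⇒ P0 - P0 ⇒ P0 - P0 - P0 ⇒ id - P0 - P0 ⇒ id - id - P0 ⇒ id - id - id
Derivation 2: P0 ⇒ P0 - P0 ⇒ id - P0 ⇒ id - P0 - P0 ⇒ id - id - P0 ⇒ id - id - id

Two distinct leftmost derivations for the same string.

Ambiguous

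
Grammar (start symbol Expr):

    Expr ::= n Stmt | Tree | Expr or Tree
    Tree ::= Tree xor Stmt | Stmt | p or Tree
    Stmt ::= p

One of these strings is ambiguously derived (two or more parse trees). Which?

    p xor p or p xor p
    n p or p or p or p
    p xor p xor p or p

p xor p or p xor p: 1 tree
n p or p or p or p: 4 trees
p xor p xor p or p: 1 tree

n p or p or p or p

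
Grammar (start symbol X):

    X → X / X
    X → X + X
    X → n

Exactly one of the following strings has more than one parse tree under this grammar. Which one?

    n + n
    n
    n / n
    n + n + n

n + n: 1 tree
n: 1 tree
n / n: 1 tree
n + n + n: 2 trees

n + n + n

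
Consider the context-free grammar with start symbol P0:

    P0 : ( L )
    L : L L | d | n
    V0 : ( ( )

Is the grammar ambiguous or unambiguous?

Witness: ( d d d )

Derivation 1: P0 ⇒ ( L ) ⇒ ( L L ) ⇒ ( L L L ) ⇒ ( d L L ) ⇒ ( d d L ) ⇒ ( d d d )
Derivation 2: P0 ⇒ ( L ) ⇒ ( L L ) ⇒ ( d L ) ⇒ ( d L L ) ⇒ ( d d L ) ⇒ ( d d d )

Two distinct leftmost derivations for the same string.

Ambiguous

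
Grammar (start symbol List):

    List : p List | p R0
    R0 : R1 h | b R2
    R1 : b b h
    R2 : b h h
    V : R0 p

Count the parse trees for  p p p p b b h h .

Parse trees for p p p p b b h h:
  [List p [List p [List p [List p [R0 [R1 b b h] h]]]]]
  [List p [List p [List p [List p [R0 b [R2 b h h]]]]]]

2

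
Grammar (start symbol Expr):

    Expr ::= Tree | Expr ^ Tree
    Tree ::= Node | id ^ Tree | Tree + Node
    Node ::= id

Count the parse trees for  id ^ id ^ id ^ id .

Parse trees for id ^ id ^ id ^ id:
  [Expr [Tree id ^ [Tree id ^ [Tree id ^ [Tree [Node id]]]]]]
  [Expr [Expr [Tree [Node id]]] ^ [Tree id ^ [Tree id ^ [Tree [Node id]]]]]
  [Expr [Expr [Tree id ^ [Tree [Node id]]]] ^ [Tree id ^ [Tree [Node id]]]]
  [Expr [Expr [Expr [Tree [Node id]]] ^ [Tree [Node id]]] ^ [Tree id ^ [Tree [Node id]]]]
  [Expr [Expr [Tree id ^ [Tree id ^ [Tree [Node id]]]]] ^ [Tree [Node id]]]
  [Expr [Expr [Expr [Tree [Node id]]] ^ [Tree id ^ [Tree [Node id]]]] ^ [Tree [Node id]]]
  [Expr [Expr [Expr [Tree id ^ [Tree [Node id]]]] ^ [Tree [Node id]]] ^ [Tree [Node id]]]
  [Expr [Expr [Expr [Expr [Tree [Node id]]] ^ [Tree [Node id]]] ^ [Tree [Node id]]] ^ [Tree [Node id]]]

8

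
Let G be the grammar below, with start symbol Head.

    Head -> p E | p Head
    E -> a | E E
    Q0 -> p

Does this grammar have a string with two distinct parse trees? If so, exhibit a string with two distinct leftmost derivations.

Witness: p a a a

Derivation 1: Head ⇒ p E ⇒ p E E ⇒ p a E ⇒ p a E E ⇒ p a a E ⇒ p a a a
Derivation 2: Head ⇒ p E ⇒ p E E ⇒ p E E E ⇒ p a E E ⇒ p a a E ⇒ p a a a

Two distinct leftmost derivations for the same string.

Ambiguous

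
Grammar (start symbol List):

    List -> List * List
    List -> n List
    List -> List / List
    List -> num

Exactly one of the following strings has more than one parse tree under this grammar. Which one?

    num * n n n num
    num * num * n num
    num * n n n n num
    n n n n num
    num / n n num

num * num * n num

num * n n n num: 1 tree
num * num * n num: 2 trees
num * n n n n num: 1 tree
n n n n num: 1 tree
num / n n num: 1 tree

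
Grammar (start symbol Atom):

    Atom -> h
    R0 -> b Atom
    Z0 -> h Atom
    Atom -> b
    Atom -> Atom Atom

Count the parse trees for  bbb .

2

Parse trees for bbb:
  [Atom [Atom b] [Atom [Atom b] [Atom b]]]
  [Atom [Atom [Atom b] [Atom b]] [Atom b]]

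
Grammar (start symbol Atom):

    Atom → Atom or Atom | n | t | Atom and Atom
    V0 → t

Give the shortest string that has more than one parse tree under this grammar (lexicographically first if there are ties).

length 1: no string has ≥2 trees
length 3: no string has ≥2 trees
length 5: n and n and n has 2 parse trees

Two derivations of n and n and n:
  Atom ⇒ Atom and Atom ⇒ n and Atom ⇒ n and Atom and Atom ⇒ n and n and Atom ⇒ n and n and n
  Atom ⇒ Atom and Atom ⇒ Atom and Atom and Atom ⇒ n and Atom and Atom ⇒ n and n and Atom ⇒ n and n and n

n and n and n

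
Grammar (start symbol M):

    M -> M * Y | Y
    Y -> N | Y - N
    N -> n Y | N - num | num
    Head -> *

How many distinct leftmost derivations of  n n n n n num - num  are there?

Parse trees for n n n n n num - num (showing first 6 of 12):
  [M [Y [N n [Y [N n [Y [N n [Y [N n [Y [N n [Y [N [N num] - num]]]]]]]]]]]]]
  [M [Y [N n [Y [N n [Y [N n [Y [N n [Y [N n [Y [Y [N num]] - [N num]]]]]]]]]]]]]
  [M [Y [N n [Y [N n [Y [N n [Y [N n [Y [N [N n [Y [N num]]] - num]]]]]]]]]]]
  [M [Y [N n [Y [N n [Y [N n [Y [N n [Y [Y [N n [Y [N num]]]] - [N num]]]]]]]]]]]
  [M [Y [N n [Y [N n [Y [N n [Y [N [N n [Y [N n [Y [N num]]]]] - num]]]]]]]]]
  [M [Y [N n [Y [N n [Y [N n [Y [Y [N n [Y [N n [Y [N num]]]]]] - [N num]]]]]]]]]

12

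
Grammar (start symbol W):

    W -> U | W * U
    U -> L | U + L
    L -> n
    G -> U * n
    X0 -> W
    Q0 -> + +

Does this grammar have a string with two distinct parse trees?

Unambiguous

Only W, U, L are reachable from W; ignoring the rest: This is a standard precedence ladder (W over U over L), with each level left-recursive on its own operator ('*' at W, '+' at U). That structure is LR(1), hence unambiguous.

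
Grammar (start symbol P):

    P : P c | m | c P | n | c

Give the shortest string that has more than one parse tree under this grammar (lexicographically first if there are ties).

length 1: no string has ≥2 trees
length 2: c c has 2 parse trees

Two derivations of c c:
  P ⇒ P c ⇒ c c
  P ⇒ c P ⇒ c c

c c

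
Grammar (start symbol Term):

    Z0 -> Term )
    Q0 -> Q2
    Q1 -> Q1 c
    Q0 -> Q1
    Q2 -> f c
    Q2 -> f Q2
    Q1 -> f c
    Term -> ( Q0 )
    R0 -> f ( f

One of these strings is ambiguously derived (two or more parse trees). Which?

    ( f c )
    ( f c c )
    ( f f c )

( f c )

( f c ): 2 trees
( f c c ): 1 tree
( f f c ): 1 tree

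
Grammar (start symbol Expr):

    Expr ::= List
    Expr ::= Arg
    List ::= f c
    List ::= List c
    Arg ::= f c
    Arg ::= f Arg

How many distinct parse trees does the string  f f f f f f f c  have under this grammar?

1

Parse trees for f f f f f f f c:
  [Expr [Arg f [Arg f [Arg f [Arg f [Arg f [Arg f [Arg f c]]]]]]]]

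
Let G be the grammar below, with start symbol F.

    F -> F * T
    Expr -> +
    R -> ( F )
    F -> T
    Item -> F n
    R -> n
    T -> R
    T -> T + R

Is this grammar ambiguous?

Only F, T, R are reachable from F; ignoring the rest: F → F * T | T  ;  T → T + R | R  — a left-associative chain with R at the bottom. Each string factors uniquely by precedence.

Unambiguous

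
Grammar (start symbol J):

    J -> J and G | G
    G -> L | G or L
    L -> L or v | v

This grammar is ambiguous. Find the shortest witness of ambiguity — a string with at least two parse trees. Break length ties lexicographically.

v or v

length 1: no string has ≥2 trees
length 3: v or v has 2 parse trees

Two derivations of v or v:
  J ⇒ G ⇒ L ⇒ L or v ⇒ v or v
  J ⇒ G ⇒ G or L ⇒ L or L ⇒ v or L ⇒ v or v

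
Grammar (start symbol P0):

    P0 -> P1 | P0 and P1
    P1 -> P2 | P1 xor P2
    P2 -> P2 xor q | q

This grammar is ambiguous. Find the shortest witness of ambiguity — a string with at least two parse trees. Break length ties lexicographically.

length 1: no string has ≥2 trees
length 3: q xor q has 2 parse trees

Two derivations of q xor q:
  P0 ⇒ P1 ⇒ P2 ⇒ P2 xor q ⇒ q xor q
  P0 ⇒ P1 ⇒ P1 xor P2 ⇒ P2 xor P2 ⇒ q xor P2 ⇒ q xor q

q xor q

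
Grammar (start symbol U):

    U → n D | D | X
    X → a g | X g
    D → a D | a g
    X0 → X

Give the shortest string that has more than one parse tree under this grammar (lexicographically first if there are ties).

a g

length 2: a g has 2 parse trees

Two derivations of a g:
  U ⇒ D ⇒ a g
  U ⇒ X ⇒ a g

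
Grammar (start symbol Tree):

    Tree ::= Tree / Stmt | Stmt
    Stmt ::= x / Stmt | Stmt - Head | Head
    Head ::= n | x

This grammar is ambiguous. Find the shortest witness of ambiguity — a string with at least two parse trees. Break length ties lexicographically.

x / n

length 1: no string has ≥2 trees
length 3: x / n has 2 parse trees

Two derivations of x / n:
  Tree ⇒ Tree / Stmt ⇒ Stmt / Stmt ⇒ Head / Stmt ⇒ x / Stmt ⇒ x / Head ⇒ x / n
  Tree ⇒ Stmt ⇒ x / Stmt ⇒ x / Head ⇒ x / n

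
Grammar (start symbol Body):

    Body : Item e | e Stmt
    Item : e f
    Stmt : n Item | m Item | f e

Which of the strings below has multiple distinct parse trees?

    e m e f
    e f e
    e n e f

e f e

e m e f: 1 tree
e f e: 2 trees
e n e f: 1 tree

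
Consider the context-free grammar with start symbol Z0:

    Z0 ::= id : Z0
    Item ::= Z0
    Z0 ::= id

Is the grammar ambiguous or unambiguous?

Unambiguous

Only Z0 is reachable from Z0; ignoring the rest: The reachable grammar is A → atom sep A | atom. Each atom is followed by either the separator (recurse) or end-of-string (stop) — no choice point.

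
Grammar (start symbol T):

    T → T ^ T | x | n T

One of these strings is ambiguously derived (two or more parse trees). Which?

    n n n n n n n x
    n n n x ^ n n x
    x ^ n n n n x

n n n n n n n x: 1 tree
n n n x ^ n n x: 4 trees
x ^ n n n n x: 1 tree

n n n x ^ n n x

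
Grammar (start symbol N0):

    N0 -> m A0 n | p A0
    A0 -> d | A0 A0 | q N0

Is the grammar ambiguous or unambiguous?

Witness: p d d d

Derivation 1: N0 ⇒ p A0 ⇒ p A0 A0 ⇒ p d A0 ⇒ p d A0 A0 ⇒ p d d A0 ⇒ p d d d
Derivation 2: N0 ⇒ p A0 ⇒ p A0 A0 ⇒ p A0 A0 A0 ⇒ p d A0 A0 ⇒ p d d A0 ⇒ p d d d

Two distinct leftmost derivations for the same string.

Ambiguous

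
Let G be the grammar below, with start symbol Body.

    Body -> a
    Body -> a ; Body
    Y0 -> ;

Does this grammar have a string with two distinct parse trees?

Unambiguous

Only Body is reachable from Body; ignoring the rest: Right-recursive list with a separator: after each atom, whether the separator follows determines the rule. One parse per string.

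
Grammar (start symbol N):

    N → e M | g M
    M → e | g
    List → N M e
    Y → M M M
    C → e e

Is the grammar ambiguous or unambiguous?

(List, Y, C are unreachable from N, so their rules don't affect L(N).) Each reachable nonterminal has at most one production per leading terminal, and all productions are right-linear; the derivation is determined token-by-token.

Unambiguous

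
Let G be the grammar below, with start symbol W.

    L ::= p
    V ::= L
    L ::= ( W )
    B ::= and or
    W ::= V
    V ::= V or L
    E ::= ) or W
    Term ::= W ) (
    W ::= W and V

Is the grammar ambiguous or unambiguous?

(Term, B, E are unreachable from W, so their rules don't affect L(W).) The grammar is stratified — W handles 'and' (left-recursive), V handles 'or', L atoms. Each operator has a fixed associativity and precedence level, so every string has one parse.

Unambiguous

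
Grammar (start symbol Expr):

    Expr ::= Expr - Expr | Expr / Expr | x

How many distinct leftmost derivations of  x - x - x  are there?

Parse trees for x - x - x:
  [Expr [Expr x] - [Expr [Expr x] - [Expr x]]]
  [Expr [Expr [Expr x] - [Expr x]] - [Expr x]]

2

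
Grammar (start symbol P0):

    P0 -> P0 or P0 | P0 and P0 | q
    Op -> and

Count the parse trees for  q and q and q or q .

5

Parse trees for q and q and q or q:
  [P0 [P0 [P0 q] and [P0 [P0 q] and [P0 q]]] or [P0 q]]
  [P0 [P0 [P0 [P0 q] and [P0 q]] and [P0 q]] or [P0 q]]
  [P0 [P0 q] and [P0 [P0 [P0 q] and [P0 q]] or [P0 q]]]
  [P0 [P0 q] and [P0 [P0 q] and [P0 [P0 q] or [P0 q]]]]
  [P0 [P0 [P0 q] and [P0 q]] and [P0 [P0 q] or [P0 q]]]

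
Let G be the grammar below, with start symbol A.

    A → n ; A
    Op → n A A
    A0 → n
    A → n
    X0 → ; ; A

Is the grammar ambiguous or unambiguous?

Unambiguous

(X0, Op, A0 are unreachable from A, so their rules don't affect L(A).) The reachable grammar is A → atom sep A | atom. Each atom is followed by either the separator (recurse) or end-of-string (stop) — no choice point.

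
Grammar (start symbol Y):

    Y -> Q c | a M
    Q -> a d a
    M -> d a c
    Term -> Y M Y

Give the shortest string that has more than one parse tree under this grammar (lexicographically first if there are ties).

a d a c

length 4: a d a c has 2 parse trees

Two derivations of a d a c:
  Y ⇒ Q c ⇒ a d a c
  Y ⇒ a M ⇒ a d a c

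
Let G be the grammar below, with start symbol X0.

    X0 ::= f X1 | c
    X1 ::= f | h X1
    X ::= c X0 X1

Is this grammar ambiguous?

Only X0, X1 are reachable from X0; ignoring the rest: The reachable rules are right-linear with at most one rule per (nonterminal, next-terminal) pair. Each input token forces the next rule, so parsing is deterministic.

Unambiguous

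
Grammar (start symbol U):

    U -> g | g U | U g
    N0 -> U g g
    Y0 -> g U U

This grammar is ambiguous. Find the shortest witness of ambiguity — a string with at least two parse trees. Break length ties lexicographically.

g g

length 1: no string has ≥2 trees
length 2: g g has 2 parse trees

Two derivations of g g:
  U ⇒ g U ⇒ g g
  U ⇒ U g ⇒ g g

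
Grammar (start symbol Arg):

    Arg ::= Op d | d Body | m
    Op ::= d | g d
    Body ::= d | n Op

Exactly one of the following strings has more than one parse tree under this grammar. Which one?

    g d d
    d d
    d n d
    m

d d

g d d: 1 tree
d d: 2 trees
d n d: 1 tree
m: 1 tree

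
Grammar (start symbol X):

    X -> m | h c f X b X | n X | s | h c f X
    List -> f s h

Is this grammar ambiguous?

Ambiguous

Witness: h c f h c f m b m

Derivation 1: X ⇒ h c f X b X ⇒ h c f h c f X b X ⇒ h c f h c f m b X ⇒ h c f h c f m b m
Derivation 2: X ⇒ h c f X ⇒ h c f h c f X b X ⇒ h c f h c f m b X ⇒ h c f h c f m b m

Two distinct leftmost derivations for the same string.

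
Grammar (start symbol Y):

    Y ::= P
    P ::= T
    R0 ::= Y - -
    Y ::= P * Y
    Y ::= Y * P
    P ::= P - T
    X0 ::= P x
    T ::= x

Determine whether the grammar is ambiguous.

Witness: x * x

Derivation 1: Y ⇒ P * Y ⇒ T * Y ⇒ x * Y ⇒ x * P ⇒ x * T ⇒ x * x
Derivation 2: Y ⇒ Y * P ⇒ P * P ⇒ T * P ⇒ x * P ⇒ x * T ⇒ x * x

Two distinct leftmost derivations for the same string.

Ambiguous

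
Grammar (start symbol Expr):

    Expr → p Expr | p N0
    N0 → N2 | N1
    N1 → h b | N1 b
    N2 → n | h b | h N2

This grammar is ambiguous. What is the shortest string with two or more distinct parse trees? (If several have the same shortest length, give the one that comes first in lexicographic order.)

p h b

length 2: no string has ≥2 trees
length 3: p h b has 2 parse trees

Two derivations of p h b:
  Expr ⇒ p N0 ⇒ p N2 ⇒ p h b
  Expr ⇒ p N0 ⇒ p N1 ⇒ p h b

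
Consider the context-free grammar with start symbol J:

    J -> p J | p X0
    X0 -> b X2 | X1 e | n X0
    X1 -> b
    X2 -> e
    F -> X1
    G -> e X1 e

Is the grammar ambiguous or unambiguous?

Witness: p b e

Derivation 1: J ⇒ p X0 ⇒ p b X2 ⇒ p b e
Derivation 2: J ⇒ p X0 ⇒ p X1 e ⇒ p b e

Two distinct leftmost derivations for the same string.

Ambiguous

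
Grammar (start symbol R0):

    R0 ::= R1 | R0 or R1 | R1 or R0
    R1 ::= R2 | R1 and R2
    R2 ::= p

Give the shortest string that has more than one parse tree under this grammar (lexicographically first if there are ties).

length 1: no string has ≥2 trees
length 3: p or p has 2 parse trees

Two derivations of p or p:
  R0 ⇒ R0 or R1 ⇒ R1 or R1 ⇒ R2 or R1 ⇒ p or R1 ⇒ p or R2 ⇒ p or p
  R0 ⇒ R1 or R0 ⇒ R2 or R0 ⇒ p or R0 ⇒ p or R1 ⇒ p or R2 ⇒ p or p

p or p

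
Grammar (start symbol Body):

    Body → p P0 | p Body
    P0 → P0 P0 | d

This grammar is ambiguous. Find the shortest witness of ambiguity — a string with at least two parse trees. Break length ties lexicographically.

p d d d

length 2: no string has ≥2 trees
length 3: no string has ≥2 trees
length 4: p d d d has 2 parse trees

Two derivations of p d d d:
  Body ⇒ p P0 ⇒ p P0 P0 ⇒ p P0 P0 P0 ⇒ p d P0 P0 ⇒ p d d P0 ⇒ p d d d
  Body ⇒ p P0 ⇒ p P0 P0 ⇒ p d P0 ⇒ p d P0 P0 ⇒ p d d P0 ⇒ p d d d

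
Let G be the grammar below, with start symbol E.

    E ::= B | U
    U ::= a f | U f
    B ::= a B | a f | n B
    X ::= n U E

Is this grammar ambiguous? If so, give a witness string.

Ambiguous

Witness: a f

Derivation 1: E ⇒ B ⇒ a f
Derivation 2: E ⇒ U ⇒ a f

Two distinct leftmost derivations for the same string.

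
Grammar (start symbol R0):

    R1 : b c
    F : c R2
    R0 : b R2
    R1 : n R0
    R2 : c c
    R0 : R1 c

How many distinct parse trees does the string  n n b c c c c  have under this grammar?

Parse trees for n n b c c c c:
  [R0 [R1 n [R0 [R1 n [R0 b [R2 c c]]] c]] c]
  [R0 [R1 n [R0 [R1 n [R0 [R1 b c] c]] c]] c]

2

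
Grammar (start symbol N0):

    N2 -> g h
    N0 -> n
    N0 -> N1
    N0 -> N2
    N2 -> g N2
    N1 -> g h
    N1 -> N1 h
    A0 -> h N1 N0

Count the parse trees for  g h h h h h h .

1

Parse trees for g h h h h h h:
  [N0 [N1 [N1 [N1 [N1 [N1 [N1 g h] h] h] h] h] h]]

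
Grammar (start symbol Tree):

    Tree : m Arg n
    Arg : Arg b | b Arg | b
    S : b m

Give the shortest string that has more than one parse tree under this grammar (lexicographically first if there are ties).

m b b n

length 3: no string has ≥2 trees
length 4: m b b n has 2 parse trees

Two derivations of m b b n:
  Tree ⇒ m Arg n ⇒ m Arg b n ⇒ m b b n
  Tree ⇒ m Arg n ⇒ m b Arg n ⇒ m b b n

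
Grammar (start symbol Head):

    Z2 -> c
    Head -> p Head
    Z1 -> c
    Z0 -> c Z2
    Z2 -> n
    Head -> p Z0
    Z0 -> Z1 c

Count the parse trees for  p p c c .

2

Parse trees for p p c c:
  [Head p [Head p [Z0 c [Z2 c]]]]
  [Head p [Head p [Z0 [Z1 c] c]]]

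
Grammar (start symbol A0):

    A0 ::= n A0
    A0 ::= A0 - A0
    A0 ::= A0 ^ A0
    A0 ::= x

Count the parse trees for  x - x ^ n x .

Parse trees for x - x ^ n x:
  [A0 [A0 x] - [A0 [A0 x] ^ [A0 n [A0 x]]]]
  [A0 [A0 [A0 x] - [A0 x]] ^ [A0 n [A0 x]]]

2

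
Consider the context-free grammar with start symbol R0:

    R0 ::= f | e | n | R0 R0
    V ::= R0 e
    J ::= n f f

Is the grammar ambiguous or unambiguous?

Ambiguous

Witness: e e e

Derivation 1: R0 ⇒ R0 R0 ⇒ e R0 ⇒ e R0 R0 ⇒ e e R0 ⇒ e e e
Derivation 2: R0 ⇒ R0 R0 ⇒ R0 R0 R0 ⇒ e R0 R0 ⇒ e e R0 ⇒ e e e

Two distinct leftmost derivations for the same string.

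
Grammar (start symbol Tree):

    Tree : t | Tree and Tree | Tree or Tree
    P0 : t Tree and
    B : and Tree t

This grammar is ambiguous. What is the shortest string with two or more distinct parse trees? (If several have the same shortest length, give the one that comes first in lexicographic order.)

length 1: no string has ≥2 trees
length 3: no string has ≥2 trees
length 5: t and t and t has 2 parse trees

Two derivations of t and t and t:
  Tree ⇒ Tree and Tree ⇒ t and Tree ⇒ t and Tree and Tree ⇒ t and t and Tree ⇒ t and t and t
  Tree ⇒ Tree and Tree ⇒ Tree and Tree and Tree ⇒ t and Tree and Tree ⇒ t and t and Tree ⇒ t and t and t

t and t and t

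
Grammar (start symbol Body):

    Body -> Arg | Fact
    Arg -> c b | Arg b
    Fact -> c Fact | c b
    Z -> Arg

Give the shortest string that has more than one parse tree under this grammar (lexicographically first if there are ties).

length 2: c b has 2 parse trees

Two derivations of c b:
  Body ⇒ Arg ⇒ c b
  Body ⇒ Fact ⇒ c b

c b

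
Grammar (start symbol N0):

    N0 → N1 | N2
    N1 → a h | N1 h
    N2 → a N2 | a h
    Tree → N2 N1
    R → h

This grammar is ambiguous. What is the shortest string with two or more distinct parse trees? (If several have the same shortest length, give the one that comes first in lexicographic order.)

a h

length 2: a h has 2 parse trees

Two derivations of a h:
  N0 ⇒ N1 ⇒ a h
  N0 ⇒ N2 ⇒ a h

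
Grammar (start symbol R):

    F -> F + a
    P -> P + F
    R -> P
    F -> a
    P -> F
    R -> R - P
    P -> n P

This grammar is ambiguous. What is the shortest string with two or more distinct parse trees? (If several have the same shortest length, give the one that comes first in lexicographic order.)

a + a

length 1: no string has ≥2 trees
length 2: no string has ≥2 trees
length 3: a + a has 2 parse trees

Two derivations of a + a:
  R ⇒ P ⇒ P + F ⇒ F + F ⇒ a + F ⇒ a + a
  R ⇒ P ⇒ F ⇒ F + a ⇒ a + a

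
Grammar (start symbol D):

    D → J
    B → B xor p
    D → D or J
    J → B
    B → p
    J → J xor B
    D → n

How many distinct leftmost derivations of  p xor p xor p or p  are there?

4

Parse trees for p xor p xor p or p:
  [D [D [J [B [B [B p] xor p] xor p]]] or [J [B p]]]
  [D [D [J [J [B p]] xor [B [B p] xor p]]] or [J [B p]]]
  [D [D [J [J [B [B p] xor p]] xor [B p]]] or [J [B p]]]
  [D [D [J [J [J [B p]] xor [B p]] xor [B p]]] or [J [B p]]]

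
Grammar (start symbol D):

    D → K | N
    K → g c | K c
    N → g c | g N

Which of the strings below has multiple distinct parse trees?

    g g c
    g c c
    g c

g g c: 1 tree
g c c: 1 tree
g c: 2 trees

g c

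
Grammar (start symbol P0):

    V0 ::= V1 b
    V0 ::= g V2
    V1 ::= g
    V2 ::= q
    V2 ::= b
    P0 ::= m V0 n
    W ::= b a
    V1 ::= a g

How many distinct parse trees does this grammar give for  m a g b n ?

Parse trees for m a g b n:
  [P0 m [V0 [V1 a g] b] n]

1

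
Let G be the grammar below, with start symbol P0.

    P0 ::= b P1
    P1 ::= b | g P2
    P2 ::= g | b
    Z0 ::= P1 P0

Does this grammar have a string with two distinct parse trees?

Only P0, P1, P2 are reachable from P0; ignoring the rest: Each reachable nonterminal has at most one production per leading terminal, and all productions are right-linear; the derivation is determined token-by-token.

Unambiguous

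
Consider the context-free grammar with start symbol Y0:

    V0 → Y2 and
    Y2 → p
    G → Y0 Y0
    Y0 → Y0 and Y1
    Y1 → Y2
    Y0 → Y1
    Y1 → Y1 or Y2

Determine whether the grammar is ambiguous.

Unambiguous

Only Y0, Y1, Y2 are reachable from Y0; ignoring the rest: Y0 → Y0 and Y1 | Y1  ;  Y1 → Y1 or Y2 | Y2  — a left-associative chain with Y2 at the bottom. Each string factors uniquely by precedence.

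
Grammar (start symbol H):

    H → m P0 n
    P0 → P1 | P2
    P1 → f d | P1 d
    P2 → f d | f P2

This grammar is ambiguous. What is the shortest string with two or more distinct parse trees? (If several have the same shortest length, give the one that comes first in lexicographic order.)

m f d n

length 4: m f d n has 2 parse trees

Two derivations of m f d n:
  H ⇒ m P0 n ⇒ m P1 n ⇒ m f d n
  H ⇒ m P0 n ⇒ m P2 n ⇒ m f d n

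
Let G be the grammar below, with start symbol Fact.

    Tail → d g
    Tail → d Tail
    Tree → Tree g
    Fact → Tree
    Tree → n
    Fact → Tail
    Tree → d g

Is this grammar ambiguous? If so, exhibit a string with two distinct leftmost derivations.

Ambiguous

Witness: d g

Derivation 1: Fact ⇒ Tree ⇒ d g
Derivation 2: Fact ⇒ Tail ⇒ d g

Two distinct leftmost derivations for the same string.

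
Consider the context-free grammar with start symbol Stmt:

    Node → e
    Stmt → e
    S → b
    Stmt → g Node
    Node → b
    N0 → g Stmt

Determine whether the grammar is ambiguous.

Unambiguous

Only Stmt, Node are reachable from Stmt; ignoring the rest: Each reachable nonterminal has at most one production per leading terminal, and all productions are right-linear; the derivation is determined token-by-token.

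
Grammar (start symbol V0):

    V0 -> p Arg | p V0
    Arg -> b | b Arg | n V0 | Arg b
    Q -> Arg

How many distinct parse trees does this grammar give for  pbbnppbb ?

Parse trees for pbbnppbb:
  [V0 p [Arg b [Arg b [Arg n [V0 p [V0 p [Arg b [Arg b]]]]]]]]
  [V0 p [Arg b [Arg b [Arg n [V0 p [V0 p [Arg [Arg b] b]]]]]]]
  [V0 p [Arg b [Arg b [Arg [Arg n [V0 p [V0 p [Arg b]]]] b]]]]
  [V0 p [Arg b [Arg [Arg b [Arg n [V0 p [V0 p [Arg b]]]]] b]]]
  [V0 p [Arg [Arg b [Arg b [Arg n [V0 p [V0 p [Arg b]]]]]] b]]

5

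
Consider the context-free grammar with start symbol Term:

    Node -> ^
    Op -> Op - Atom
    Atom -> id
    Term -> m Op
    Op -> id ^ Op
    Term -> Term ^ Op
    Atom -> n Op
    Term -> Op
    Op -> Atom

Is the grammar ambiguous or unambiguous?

Ambiguous

Witness: id ^ id

Derivation 1: Term ⇒ Term ^ Op ⇒ Op ^ Op ⇒ Atom ^ Op ⇒ id ^ Op ⇒ id ^ Atom ⇒ id ^ id
Derivation 2: Term ⇒ Op ⇒ id ^ Op ⇒ id ^ Atom ⇒ id ^ id

Two distinct leftmost derivations for the same string.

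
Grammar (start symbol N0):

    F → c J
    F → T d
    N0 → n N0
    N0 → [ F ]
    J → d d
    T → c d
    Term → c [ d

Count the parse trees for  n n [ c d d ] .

Parse trees for n n [ c d d ]:
  [N0 n [N0 n [N0 [ [F c [J d d]] ]]]]
  [N0 n [N0 n [N0 [ [F [T c d] d] ]]]]

2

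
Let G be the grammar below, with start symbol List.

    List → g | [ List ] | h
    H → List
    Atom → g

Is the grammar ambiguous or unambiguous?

Unambiguous

Only List is reachable from List; ignoring the rest: Each string is a nest of matched brackets around a single atom. An opening bracket forces the recursive rule; an atom forces the base rule.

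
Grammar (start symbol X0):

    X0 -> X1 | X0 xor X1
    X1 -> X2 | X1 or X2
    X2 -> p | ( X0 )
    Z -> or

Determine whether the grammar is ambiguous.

Unambiguous

Only X0, X1, X2 are reachable from X0; ignoring the rest: X0 → X0 xor X1 | X1  ;  X1 → X1 or X2 | X2  — a left-associative chain with X2 at the bottom. Each string factors uniquely by precedence.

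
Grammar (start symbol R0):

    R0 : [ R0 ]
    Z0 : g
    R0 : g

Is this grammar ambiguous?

Only R0 is reachable from R0; ignoring the rest: Each string is a nest of matched brackets around a single atom. An opening bracket forces the recursive rule; an atom forces the base rule.

Unambiguous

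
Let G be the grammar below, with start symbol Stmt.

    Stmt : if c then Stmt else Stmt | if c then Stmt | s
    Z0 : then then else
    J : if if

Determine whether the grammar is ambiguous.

Ambiguous

Witness: if c then if c then s else s

Derivation 1: Stmt ⇒ if c then Stmt else Stmt ⇒ if c then if c then Stmt else Stmt ⇒ if c then if c then s else Stmt ⇒ if c then if c then s else s
Derivation 2: Stmt ⇒ if c then Stmt ⇒ if c then if c then Stmt else Stmt ⇒ if c then if c then s else Stmt ⇒ if c then if c then s else s

Two distinct leftmost derivations for the same string.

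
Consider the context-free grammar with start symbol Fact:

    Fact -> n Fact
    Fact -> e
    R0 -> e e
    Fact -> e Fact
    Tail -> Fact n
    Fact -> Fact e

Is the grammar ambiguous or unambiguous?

Witness: e e

Derivation 1: Fact ⇒ e Fact ⇒ e e
Derivation 2: Fact ⇒ Fact e ⇒ e e

Two distinct leftmost derivations for the same string.

Ambiguous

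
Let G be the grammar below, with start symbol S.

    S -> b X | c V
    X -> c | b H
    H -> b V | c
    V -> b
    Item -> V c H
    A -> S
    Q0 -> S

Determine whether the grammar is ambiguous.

Unambiguous

(Item, A, Q0 are unreachable from S, so their rules don't affect L(S).) Each reachable nonterminal has at most one production per leading terminal, and all productions are right-linear; the derivation is determined token-by-token.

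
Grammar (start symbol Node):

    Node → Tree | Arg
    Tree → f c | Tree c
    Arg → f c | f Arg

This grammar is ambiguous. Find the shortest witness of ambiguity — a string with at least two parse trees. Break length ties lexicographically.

length 2: f c has 2 parse trees

Two derivations of f c:
  Node ⇒ Tree ⇒ f c
  Node ⇒ Arg ⇒ f c

f c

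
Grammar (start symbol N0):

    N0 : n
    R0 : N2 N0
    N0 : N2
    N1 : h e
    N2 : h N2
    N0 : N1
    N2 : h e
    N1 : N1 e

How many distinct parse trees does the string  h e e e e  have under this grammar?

Parse trees for h e e e e:
  [N0 [N1 [N1 [N1 [N1 h e] e] e] e]]

1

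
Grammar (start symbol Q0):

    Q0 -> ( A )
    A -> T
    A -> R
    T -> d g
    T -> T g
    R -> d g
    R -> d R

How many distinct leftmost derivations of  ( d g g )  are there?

1

Parse trees for ( d g g ):
  [Q0 ( [A [T [T d g] g]] )]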